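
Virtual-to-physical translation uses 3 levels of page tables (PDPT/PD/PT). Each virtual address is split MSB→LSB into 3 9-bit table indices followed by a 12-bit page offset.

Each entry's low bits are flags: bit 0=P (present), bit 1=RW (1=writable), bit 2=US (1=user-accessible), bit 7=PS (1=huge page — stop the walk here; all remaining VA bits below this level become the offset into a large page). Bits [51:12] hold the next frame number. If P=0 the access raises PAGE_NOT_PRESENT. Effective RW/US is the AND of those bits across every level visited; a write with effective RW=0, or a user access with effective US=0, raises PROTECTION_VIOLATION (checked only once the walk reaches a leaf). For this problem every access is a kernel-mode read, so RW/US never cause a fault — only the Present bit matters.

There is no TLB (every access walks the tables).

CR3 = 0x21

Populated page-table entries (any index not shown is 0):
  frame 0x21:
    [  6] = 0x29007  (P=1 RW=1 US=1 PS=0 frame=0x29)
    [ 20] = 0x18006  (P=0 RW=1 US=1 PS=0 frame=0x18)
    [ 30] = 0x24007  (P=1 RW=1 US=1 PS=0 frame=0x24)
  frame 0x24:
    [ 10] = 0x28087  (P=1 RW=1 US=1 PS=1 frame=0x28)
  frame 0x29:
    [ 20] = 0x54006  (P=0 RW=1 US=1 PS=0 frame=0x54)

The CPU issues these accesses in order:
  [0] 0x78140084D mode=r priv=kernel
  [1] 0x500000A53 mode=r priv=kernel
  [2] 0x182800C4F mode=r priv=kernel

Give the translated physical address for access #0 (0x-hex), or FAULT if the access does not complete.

Trace:
#0 VA=0x78140084D (r,kernel):
  L0: frame=0x21 idx=30 entry=0x24007 [P=1 RW=1 US=1 PS=0]
  L1: frame=0x24 idx=10 entry=0x28087 [P=1 RW=1 US=1 PS=1]
  ✓ 0x2884D (huge @L1)  — 2 lookups
#1 VA=0x500000A53 (r,kernel):
  L0: frame=0x21 idx=20 entry=0x18006 [P=0 RW=1 US=1 PS=0]
  ⇒ fault: PAGE_NOT_PRESENT  — 1 lookups
#2 VA=0x182800C4F (r,kernel):
  L0: frame=0x21 idx=6 entry=0x29007 [P=1 RW=1 US=1 PS=0]
  L1: frame=0x29 idx=20 entry=0x54006 [P=0 RW=1 US=1 PS=0]
  ⇒ fault: PAGE_NOT_PRESENT  — 2 lookups

Access #0 PA: 0x2884D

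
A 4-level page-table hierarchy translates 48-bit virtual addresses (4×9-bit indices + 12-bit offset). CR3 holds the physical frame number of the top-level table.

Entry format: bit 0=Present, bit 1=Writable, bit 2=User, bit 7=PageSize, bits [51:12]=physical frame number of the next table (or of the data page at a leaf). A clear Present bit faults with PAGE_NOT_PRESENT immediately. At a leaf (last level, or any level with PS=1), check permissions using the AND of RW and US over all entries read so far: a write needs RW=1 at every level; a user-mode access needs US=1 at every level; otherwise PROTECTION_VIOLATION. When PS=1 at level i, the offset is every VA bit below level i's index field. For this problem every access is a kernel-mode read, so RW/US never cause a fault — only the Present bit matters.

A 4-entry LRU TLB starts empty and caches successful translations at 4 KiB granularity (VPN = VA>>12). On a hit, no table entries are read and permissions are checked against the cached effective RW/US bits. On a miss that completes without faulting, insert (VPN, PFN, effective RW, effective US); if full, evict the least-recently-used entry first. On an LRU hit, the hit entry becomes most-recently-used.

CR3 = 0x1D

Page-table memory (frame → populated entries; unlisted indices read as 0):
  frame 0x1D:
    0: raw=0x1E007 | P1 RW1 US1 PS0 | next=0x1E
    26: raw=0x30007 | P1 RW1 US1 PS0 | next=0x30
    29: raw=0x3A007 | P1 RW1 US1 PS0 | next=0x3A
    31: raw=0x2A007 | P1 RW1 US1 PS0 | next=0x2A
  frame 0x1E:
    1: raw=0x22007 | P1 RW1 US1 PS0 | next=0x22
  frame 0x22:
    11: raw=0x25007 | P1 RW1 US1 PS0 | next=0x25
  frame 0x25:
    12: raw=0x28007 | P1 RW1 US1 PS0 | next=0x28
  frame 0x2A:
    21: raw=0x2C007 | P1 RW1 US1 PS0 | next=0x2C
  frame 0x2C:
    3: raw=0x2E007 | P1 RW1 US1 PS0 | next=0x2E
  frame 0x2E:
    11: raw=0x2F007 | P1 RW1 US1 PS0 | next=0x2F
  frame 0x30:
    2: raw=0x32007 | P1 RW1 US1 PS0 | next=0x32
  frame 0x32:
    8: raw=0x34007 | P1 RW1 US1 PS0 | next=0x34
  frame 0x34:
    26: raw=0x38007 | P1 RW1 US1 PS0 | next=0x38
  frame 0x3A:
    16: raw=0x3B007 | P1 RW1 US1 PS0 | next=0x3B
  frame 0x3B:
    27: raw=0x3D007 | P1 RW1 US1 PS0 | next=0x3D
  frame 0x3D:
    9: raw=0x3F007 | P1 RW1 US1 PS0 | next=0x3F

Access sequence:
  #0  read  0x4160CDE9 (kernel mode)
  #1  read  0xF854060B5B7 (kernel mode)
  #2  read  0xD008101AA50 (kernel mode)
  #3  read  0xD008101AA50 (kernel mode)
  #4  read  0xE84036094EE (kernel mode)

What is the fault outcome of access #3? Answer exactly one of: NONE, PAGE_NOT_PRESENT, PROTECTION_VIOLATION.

Per-access translation:
#0 VA=0x4160CDE9 (r,kernel):
  [0] read 0x1D idx=0: raw=0x1E007 flags P=1 W=1 U=1 S=0
  [1] read 0x1E idx=1: raw=0x22007 flags P=1 W=1 U=1 S=0
  [2] read 0x22 idx=11: raw=0x25007 flags P=1 W=1 U=1 S=0
  [3] read 0x25 idx=12: raw=0x28007 flags P=1 W=1 U=1 S=0
  → PA=0x28DE9  (4 entries read)
#1 VA=0xF854060B5B7 (r,kernel):
  [0] read 0x1D idx=31: raw=0x2A007 flags P=1 W=1 U=1 S=0
  [1] read 0x2A idx=21: raw=0x2C007 flags P=1 W=1 U=1 S=0
  [2] read 0x2C idx=3: raw=0x2E007 flags P=1 W=1 U=1 S=0
  [3] read 0x2E idx=11: raw=0x2F007 flags P=1 W=1 U=1 S=0
  → PA=0x2F5B7  (4 entries read)
#2 VA=0xD008101AA50 (r,kernel):
  [0] read 0x1D idx=26: raw=0x30007 flags P=1 W=1 U=1 S=0
  [1] read 0x30 idx=2: raw=0x32007 flags P=1 W=1 U=1 S=0
  [2] read 0x32 idx=8: raw=0x34007 flags P=1 W=1 U=1 S=0
  [3] read 0x34 idx=26: raw=0x38007 flags P=1 W=1 U=1 S=0
  → PA=0x38A50  (4 entries read)
#3 VA=0xD008101AA50 (r,kernel):
  TLB hit vpn=0xD008101A → PA=0x38A50
#4 VA=0xE84036094EE (r,kernel):
  [0] read 0x1D idx=29: raw=0x3A007 flags P=1 W=1 U=1 S=0
  [1] read 0x3A idx=16: raw=0x3B007 flags P=1 W=1 U=1 S=0
  [2] read 0x3B idx=27: raw=0x3D007 flags P=1 W=1 U=1 S=0
  [3] read 0x3D idx=9: raw=0x3F007 flags P=1 W=1 U=1 S=0
  → PA=0x3F4EE  (4 entries read)

Access #3 fault: NONE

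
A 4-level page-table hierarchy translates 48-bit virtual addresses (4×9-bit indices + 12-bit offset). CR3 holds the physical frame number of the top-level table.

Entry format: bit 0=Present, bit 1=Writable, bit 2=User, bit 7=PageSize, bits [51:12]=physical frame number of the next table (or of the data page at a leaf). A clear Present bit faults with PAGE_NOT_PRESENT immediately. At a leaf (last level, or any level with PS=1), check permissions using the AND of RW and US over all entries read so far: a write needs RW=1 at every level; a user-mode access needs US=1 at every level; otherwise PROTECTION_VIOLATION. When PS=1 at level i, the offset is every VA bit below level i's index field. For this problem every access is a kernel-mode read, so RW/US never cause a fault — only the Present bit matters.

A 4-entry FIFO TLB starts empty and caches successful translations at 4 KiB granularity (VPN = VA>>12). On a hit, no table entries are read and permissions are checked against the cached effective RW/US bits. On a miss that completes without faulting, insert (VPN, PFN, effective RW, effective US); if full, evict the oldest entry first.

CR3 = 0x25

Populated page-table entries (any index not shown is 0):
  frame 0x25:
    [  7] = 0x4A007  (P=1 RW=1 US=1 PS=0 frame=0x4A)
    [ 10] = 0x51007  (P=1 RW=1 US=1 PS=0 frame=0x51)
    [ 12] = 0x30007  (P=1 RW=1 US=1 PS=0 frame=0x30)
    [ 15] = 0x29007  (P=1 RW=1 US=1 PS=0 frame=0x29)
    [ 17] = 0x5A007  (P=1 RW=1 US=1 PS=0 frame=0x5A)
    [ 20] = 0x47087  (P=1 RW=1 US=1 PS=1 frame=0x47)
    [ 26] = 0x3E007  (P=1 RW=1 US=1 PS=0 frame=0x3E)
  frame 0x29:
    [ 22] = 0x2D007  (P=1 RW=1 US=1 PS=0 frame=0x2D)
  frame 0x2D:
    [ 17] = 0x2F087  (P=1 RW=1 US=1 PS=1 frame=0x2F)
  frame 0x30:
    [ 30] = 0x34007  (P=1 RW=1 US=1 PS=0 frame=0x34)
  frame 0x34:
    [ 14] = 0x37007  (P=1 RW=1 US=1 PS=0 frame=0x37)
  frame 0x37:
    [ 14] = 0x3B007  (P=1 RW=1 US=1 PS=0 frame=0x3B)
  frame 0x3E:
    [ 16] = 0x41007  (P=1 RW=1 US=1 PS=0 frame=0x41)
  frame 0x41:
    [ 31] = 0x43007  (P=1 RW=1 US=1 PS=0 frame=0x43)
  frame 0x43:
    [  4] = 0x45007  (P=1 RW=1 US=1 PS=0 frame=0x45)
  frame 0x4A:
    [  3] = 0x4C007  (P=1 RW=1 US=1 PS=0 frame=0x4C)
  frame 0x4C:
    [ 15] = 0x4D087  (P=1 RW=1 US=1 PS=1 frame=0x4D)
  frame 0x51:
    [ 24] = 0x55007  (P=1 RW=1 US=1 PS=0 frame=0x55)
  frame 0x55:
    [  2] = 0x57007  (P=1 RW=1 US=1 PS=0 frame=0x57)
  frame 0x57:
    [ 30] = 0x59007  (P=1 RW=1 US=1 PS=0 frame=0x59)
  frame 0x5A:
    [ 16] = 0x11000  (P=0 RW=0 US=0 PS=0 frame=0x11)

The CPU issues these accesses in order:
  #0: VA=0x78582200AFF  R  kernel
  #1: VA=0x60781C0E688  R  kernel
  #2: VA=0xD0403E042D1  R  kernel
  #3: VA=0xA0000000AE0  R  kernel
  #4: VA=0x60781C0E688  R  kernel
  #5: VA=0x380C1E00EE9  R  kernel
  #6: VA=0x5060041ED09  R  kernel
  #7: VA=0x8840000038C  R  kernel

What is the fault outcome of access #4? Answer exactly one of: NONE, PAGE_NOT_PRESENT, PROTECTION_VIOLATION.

Trace:
#0 VA=0x78582200AFF (r,kernel):
  lvl0: tbl 0x25, slot 15 ⇒ 0x29007 (P1/RW1/US1/PS0)
  lvl1: tbl 0x29, slot 22 ⇒ 0x2D007 (P1/RW1/US1/PS0)
  lvl2: tbl 0x2D, slot 17 ⇒ 0x2F087 (P1/RW1/US1/PS1)
  → PA=0x2FAFF (huge @L2)  (3 entries read)
#1 VA=0x60781C0E688 (r,kernel):
  lvl0: tbl 0x25, slot 12 ⇒ 0x30007 (P1/RW1/US1/PS0)
  lvl1: tbl 0x30, slot 30 ⇒ 0x34007 (P1/RW1/US1/PS0)
  lvl2: tbl 0x34, slot 14 ⇒ 0x37007 (P1/RW1/US1/PS0)
  lvl3: tbl 0x37, slot 14 ⇒ 0x3B007 (P1/RW1/US1/PS0)
  → PA=0x3B688  (4 entries read)
#2 VA=0xD0403E042D1 (r,kernel):
  lvl0: tbl 0x25, slot 26 ⇒ 0x3E007 (P1/RW1/US1/PS0)
  lvl1: tbl 0x3E, slot 16 ⇒ 0x41007 (P1/RW1/US1/PS0)
  lvl2: tbl 0x41, slot 31 ⇒ 0x43007 (P1/RW1/US1/PS0)
  lvl3: tbl 0x43, slot 4 ⇒ 0x45007 (P1/RW1/US1/PS0)
  → PA=0x452D1  (4 entries read)
#3 VA=0xA0000000AE0 (r,kernel):
  lvl0: tbl 0x25, slot 20 ⇒ 0x47087 (P1/RW1/US1/PS1)
  → PA=0x47AE0 (huge @L0)  (1 entries read)
#4 VA=0x60781C0E688 (r,kernel):
  TLB hit vpn=0x60781C0E → PA=0x3B688
#5 VA=0x380C1E00EE9 (r,kernel):
  lvl0: tbl 0x25, slot 7 ⇒ 0x4A007 (P1/RW1/US1/PS0)
  lvl1: tbl 0x4A, slot 3 ⇒ 0x4C007 (P1/RW1/US1/PS0)
  lvl2: tbl 0x4C, slot 15 ⇒ 0x4D087 (P1/RW1/US1/PS1)
  → PA=0x4DEE9 (huge @L2)  (3 entries read)
#6 VA=0x5060041ED09 (r,kernel):
  lvl0: tbl 0x25, slot 10 ⇒ 0x51007 (P1/RW1/US1/PS0)
  lvl1: tbl 0x51, slot 24 ⇒ 0x55007 (P1/RW1/US1/PS0)
  lvl2: tbl 0x55, slot 2 ⇒ 0x57007 (P1/RW1/US1/PS0)
  lvl3: tbl 0x57, slot 30 ⇒ 0x59007 (P1/RW1/US1/PS0)
  → PA=0x59D09  (4 entries read)
#7 VA=0x8840000038C (r,kernel):
  lvl0: tbl 0x25, slot 17 ⇒ 0x5A007 (P1/RW1/US1/PS0)
  lvl1: tbl 0x5A, slot 16 ⇒ 0x11000 (P0/RW0/US0/PS0)
  ⇒ fault: PAGE_NOT_PRESENT  — 2 lookups

Access #4 fault: NONE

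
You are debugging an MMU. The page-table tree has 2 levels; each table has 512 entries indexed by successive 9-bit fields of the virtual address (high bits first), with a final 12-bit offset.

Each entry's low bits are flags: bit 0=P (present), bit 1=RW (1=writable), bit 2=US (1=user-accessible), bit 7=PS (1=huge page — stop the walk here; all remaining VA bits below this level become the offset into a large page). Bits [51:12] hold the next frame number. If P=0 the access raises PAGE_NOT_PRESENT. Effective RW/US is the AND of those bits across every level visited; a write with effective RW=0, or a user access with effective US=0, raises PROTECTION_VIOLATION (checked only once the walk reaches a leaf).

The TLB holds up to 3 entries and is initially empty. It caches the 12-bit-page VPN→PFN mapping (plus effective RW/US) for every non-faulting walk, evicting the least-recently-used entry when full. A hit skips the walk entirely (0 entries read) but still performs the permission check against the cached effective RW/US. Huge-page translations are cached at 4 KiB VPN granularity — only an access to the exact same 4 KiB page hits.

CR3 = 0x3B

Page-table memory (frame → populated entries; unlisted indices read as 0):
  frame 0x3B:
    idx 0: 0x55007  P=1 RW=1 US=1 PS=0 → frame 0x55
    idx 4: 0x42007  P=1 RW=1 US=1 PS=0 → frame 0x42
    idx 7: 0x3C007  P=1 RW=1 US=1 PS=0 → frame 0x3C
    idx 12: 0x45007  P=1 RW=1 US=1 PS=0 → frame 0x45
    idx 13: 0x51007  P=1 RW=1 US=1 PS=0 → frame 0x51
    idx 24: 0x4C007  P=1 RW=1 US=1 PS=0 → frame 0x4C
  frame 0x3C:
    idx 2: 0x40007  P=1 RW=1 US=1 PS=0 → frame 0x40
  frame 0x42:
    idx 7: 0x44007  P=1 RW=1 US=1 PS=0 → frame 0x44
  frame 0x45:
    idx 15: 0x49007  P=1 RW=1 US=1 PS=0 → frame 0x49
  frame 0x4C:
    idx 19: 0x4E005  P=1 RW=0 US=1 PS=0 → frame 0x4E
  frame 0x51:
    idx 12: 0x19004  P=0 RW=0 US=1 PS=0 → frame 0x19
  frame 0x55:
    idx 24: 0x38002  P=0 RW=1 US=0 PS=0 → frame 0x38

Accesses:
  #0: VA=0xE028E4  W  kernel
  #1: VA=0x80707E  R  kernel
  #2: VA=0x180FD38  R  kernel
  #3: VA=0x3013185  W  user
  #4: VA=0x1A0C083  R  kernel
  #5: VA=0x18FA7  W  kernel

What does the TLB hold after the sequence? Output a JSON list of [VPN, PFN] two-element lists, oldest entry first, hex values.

Trace:
#0 VA=0xE028E4 (w,kernel):
  lvl0: tbl 0x3B, slot 7 ⇒ 0x3C007 (P1/RW1/US1/PS0)
  lvl1: tbl 0x3C, slot 2 ⇒ 0x40007 (P1/RW1/US1/PS0)
  → PA=0x408E4  (2 entries read)
#1 VA=0x80707E (r,kernel):
  lvl0: tbl 0x3B, slot 4 ⇒ 0x42007 (P1/RW1/US1/PS0)
  lvl1: tbl 0x42, slot 7 ⇒ 0x44007 (P1/RW1/US1/PS0)
  → PA=0x4407E  (2 entries read)
#2 VA=0x180FD38 (r,kernel):
  lvl0: tbl 0x3B, slot 12 ⇒ 0x45007 (P1/RW1/US1/PS0)
  lvl1: tbl 0x45, slot 15 ⇒ 0x49007 (P1/RW1/US1/PS0)
  → PA=0x49D38  (2 entries read)
#3 VA=0x3013185 (w,user):
  lvl0: tbl 0x3B, slot 24 ⇒ 0x4C007 (P1/RW1/US1/PS0)
  lvl1: tbl 0x4C, slot 19 ⇒ 0x4E005 (P1/RW0/US1/PS0)
  → PROTECTION_VIOLATION  (2 entries read)
#4 VA=0x1A0C083 (r,kernel):
  lvl0: tbl 0x3B, slot 13 ⇒ 0x51007 (P1/RW1/US1/PS0)
  lvl1: tbl 0x51, slot 12 ⇒ 0x19004 (P0/RW0/US1/PS0)
  → PAGE_NOT_PRESENT  (2 entries read)
#5 VA=0x18FA7 (w,kernel):
  lvl0: tbl 0x3B, slot 0 ⇒ 0x55007 (P1/RW1/US1/PS0)
  lvl1: tbl 0x55, slot 24 ⇒ 0x38002 (P0/RW1/US0/PS0)
  → PAGE_NOT_PRESENT  (2 entries read)

TLB: [["0xE02", "0x40"], ["0x807", "0x44"], ["0x180F", "0x49"]]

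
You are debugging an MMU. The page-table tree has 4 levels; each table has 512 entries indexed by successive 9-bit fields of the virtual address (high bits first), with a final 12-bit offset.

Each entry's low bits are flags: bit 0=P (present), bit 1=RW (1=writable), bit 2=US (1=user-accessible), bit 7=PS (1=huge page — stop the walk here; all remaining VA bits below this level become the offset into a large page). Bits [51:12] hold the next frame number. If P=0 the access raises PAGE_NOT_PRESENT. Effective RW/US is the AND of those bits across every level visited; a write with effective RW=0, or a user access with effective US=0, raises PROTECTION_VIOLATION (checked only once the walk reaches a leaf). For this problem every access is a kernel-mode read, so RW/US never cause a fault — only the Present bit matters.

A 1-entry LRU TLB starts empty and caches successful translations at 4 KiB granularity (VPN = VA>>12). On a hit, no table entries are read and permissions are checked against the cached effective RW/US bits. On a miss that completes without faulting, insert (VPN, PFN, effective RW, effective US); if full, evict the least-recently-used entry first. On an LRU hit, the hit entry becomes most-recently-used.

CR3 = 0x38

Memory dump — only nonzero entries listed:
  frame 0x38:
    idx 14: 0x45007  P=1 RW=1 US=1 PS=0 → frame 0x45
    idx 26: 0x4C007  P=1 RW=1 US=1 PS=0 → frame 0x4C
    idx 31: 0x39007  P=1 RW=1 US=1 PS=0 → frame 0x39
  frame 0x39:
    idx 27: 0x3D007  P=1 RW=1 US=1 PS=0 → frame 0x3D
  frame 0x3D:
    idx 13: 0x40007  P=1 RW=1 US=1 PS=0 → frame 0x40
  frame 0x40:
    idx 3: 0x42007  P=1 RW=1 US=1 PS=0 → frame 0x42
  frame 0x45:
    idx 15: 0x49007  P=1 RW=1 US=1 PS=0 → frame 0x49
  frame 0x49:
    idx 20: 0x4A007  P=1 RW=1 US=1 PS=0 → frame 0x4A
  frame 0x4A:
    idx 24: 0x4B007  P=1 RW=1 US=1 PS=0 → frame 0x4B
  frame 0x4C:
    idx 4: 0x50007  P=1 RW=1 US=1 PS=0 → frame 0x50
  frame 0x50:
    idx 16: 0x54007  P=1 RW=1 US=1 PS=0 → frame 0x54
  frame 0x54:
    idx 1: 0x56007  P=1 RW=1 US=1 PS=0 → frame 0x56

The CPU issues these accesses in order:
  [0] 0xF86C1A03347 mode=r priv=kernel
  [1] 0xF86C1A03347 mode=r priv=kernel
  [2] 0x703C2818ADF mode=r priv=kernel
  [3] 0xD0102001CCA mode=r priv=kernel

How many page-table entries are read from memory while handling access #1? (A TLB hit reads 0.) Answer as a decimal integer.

Trace:
#0 VA=0xF86C1A03347 (r,kernel):
  L0 @0x38[31] → 0x39007  P=1,RW=1,US=1,PS=0
  L1 @0x39[27] → 0x3D007  P=1,RW=1,US=1,PS=0
  L2 @0x3D[13] → 0x40007  P=1,RW=1,US=1,PS=0
  L3 @0x40[3] → 0x42007  P=1,RW=1,US=1,PS=0
  ⇒ phys 0x42347  [4 reads]
#1 VA=0xF86C1A03347 (r,kernel):
  TLB hit vpn=0xF86C1A03 → PA=0x42347
#2 VA=0x703C2818ADF (r,kernel):
  L0 @0x38[14] → 0x45007  P=1,RW=1,US=1,PS=0
  L1 @0x45[15] → 0x49007  P=1,RW=1,US=1,PS=0
  L2 @0x49[20] → 0x4A007  P=1,RW=1,US=1,PS=0
  L3 @0x4A[24] → 0x4B007  P=1,RW=1,US=1,PS=0
  ⇒ phys 0x4BADF  [4 reads]
#3 VA=0xD0102001CCA (r,kernel):
  L0 @0x38[26] → 0x4C007  P=1,RW=1,US=1,PS=0
  L1 @0x4C[4] → 0x50007  P=1,RW=1,US=1,PS=0
  L2 @0x50[16] → 0x54007  P=1,RW=1,US=1,PS=0
  L3 @0x54[1] → 0x56007  P=1,RW=1,US=1,PS=0
  ⇒ phys 0x56CCA  [4 reads]

Entries read for #1: 0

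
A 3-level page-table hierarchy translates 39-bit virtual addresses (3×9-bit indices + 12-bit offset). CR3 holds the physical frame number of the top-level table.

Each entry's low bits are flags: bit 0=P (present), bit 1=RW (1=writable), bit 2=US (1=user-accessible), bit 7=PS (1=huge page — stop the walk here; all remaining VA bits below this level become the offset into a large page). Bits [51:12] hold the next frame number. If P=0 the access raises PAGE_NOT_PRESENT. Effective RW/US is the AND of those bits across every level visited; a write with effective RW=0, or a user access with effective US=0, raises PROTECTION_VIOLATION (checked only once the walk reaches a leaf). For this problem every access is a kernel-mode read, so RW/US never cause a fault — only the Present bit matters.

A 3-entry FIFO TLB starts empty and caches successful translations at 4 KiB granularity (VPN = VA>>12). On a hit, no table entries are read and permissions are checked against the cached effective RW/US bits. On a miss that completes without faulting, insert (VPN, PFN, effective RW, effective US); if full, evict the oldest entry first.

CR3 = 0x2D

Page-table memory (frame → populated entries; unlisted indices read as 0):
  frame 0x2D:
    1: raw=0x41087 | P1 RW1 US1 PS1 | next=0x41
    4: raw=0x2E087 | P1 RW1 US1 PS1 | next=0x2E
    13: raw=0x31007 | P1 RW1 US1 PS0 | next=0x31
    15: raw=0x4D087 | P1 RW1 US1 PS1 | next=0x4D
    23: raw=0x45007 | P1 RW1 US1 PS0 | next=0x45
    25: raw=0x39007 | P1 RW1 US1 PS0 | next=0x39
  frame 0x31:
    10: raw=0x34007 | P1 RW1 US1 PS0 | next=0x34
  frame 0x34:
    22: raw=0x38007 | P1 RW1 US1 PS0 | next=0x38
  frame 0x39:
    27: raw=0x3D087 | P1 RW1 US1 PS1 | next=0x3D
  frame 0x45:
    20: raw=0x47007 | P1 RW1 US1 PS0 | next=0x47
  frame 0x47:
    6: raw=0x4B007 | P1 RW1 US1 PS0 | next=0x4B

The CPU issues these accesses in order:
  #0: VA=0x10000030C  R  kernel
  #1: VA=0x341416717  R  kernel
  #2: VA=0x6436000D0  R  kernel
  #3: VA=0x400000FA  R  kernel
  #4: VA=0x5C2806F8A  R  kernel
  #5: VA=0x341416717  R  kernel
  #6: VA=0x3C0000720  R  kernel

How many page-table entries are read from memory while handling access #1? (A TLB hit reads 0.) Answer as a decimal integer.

Walk each access:
#0 VA=0x10000030C (r,kernel):
  [0] read 0x2D idx=4: raw=0x2E087 flags P=1 W=1 U=1 S=1
  ⇒ phys 0x2E30C (huge @L0)  [1 reads]
#1 VA=0x341416717 (r,kernel):
  [0] read 0x2D idx=13: raw=0x31007 flags P=1 W=1 U=1 S=0
  [1] read 0x31 idx=10: raw=0x34007 flags P=1 W=1 U=1 S=0
  [2] read 0x34 idx=22: raw=0x38007 flags P=1 W=1 U=1 S=0
  ⇒ phys 0x38717  [3 reads]
#2 VA=0x6436000D0 (r,kernel):
  [0] read 0x2D idx=25: raw=0x39007 flags P=1 W=1 U=1 S=0
  [1] read 0x39 idx=27: raw=0x3D087 flags P=1 W=1 U=1 S=1
  ⇒ phys 0x3D0D0 (huge @L1)  [2 reads]
#3 VA=0x400000FA (r,kernel):
  [0] read 0x2D idx=1: raw=0x41087 flags P=1 W=1 U=1 S=1
  ⇒ phys 0x410FA (huge @L0)  [1 reads]
#4 VA=0x5C2806F8A (r,kernel):
  [0] read 0x2D idx=23: raw=0x45007 flags P=1 W=1 U=1 S=0
  [1] read 0x45 idx=20: raw=0x47007 flags P=1 W=1 U=1 S=0
  [2] read 0x47 idx=6: raw=0x4B007 flags P=1 W=1 U=1 S=0
  ⇒ phys 0x4BF8A  [3 reads]
#5 VA=0x341416717 (r,kernel):
  [0] read 0x2D idx=13: raw=0x31007 flags P=1 W=1 U=1 S=0
  [1] read 0x31 idx=10: raw=0x34007 flags P=1 W=1 U=1 S=0
  [2] read 0x34 idx=22: raw=0x38007 flags P=1 W=1 U=1 S=0
  ⇒ phys 0x38717  [3 reads]
#6 VA=0x3C0000720 (r,kernel):
  [0] read 0x2D idx=15: raw=0x4D087 flags P=1 W=1 U=1 S=1
  ⇒ phys 0x4D720 (huge @L0)  [1 reads]

Entries read for #1: 3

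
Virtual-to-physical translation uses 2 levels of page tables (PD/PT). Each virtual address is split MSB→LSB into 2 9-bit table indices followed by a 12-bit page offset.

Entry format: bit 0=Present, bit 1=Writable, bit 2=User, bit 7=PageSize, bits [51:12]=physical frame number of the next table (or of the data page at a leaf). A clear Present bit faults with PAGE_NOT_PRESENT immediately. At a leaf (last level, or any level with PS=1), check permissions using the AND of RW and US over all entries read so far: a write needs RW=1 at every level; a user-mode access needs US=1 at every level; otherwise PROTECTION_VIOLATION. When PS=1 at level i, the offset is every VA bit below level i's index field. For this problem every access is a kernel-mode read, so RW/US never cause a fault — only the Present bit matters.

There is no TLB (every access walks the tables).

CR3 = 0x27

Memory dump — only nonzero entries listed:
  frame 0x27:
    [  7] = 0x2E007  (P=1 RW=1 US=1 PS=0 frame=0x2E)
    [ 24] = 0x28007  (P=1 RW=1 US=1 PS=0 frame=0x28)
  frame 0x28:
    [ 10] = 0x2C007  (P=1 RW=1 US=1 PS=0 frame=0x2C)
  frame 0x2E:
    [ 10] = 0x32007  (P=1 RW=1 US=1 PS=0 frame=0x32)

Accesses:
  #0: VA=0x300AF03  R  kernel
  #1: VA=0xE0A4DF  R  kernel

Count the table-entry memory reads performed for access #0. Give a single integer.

Walk each access:
#0 VA=0x300AF03 (r,kernel):
  L0: frame=0x27 idx=24 entry=0x28007 [P=1 RW=1 US=1 PS=0]
  L1: frame=0x28 idx=10 entry=0x2C007 [P=1 RW=1 US=1 PS=0]
  ✓ 0x2CF03  — 2 lookups
#1 VA=0xE0A4DF (r,kernel):
  L0: frame=0x27 idx=7 entry=0x2E007 [P=1 RW=1 US=1 PS=0]
  L1: frame=0x2E idx=10 entry=0x32007 [P=1 RW=1 US=1 PS=0]
  ✓ 0x324DF  — 2 lookups

Entries read for #0: 2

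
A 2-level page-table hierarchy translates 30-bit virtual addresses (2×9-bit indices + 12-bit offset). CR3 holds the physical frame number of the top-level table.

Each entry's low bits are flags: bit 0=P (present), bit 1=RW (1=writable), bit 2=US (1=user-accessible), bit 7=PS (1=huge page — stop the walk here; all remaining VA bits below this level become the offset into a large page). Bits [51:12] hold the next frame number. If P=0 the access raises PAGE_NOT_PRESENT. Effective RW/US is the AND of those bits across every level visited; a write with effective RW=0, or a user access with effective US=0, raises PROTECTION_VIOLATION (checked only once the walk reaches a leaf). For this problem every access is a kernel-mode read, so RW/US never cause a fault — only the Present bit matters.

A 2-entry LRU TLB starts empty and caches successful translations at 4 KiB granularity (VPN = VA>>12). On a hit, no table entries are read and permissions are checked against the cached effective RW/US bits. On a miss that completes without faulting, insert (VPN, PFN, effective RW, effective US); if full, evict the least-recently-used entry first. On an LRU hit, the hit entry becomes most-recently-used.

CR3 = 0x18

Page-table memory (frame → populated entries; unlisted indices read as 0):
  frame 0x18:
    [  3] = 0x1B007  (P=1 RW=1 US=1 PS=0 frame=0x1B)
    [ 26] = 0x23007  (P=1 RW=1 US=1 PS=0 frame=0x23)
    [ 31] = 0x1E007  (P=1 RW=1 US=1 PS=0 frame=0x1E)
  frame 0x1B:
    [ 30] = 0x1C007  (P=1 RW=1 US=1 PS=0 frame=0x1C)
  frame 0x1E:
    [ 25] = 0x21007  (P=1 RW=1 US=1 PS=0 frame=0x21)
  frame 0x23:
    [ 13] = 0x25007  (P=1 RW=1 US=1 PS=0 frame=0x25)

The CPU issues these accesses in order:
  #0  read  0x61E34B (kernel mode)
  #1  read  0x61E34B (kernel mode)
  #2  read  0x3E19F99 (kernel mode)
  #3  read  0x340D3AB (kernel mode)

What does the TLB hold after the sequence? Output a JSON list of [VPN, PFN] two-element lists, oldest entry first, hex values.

Walk each access:
#0 VA=0x61E34B (r,kernel):
  L0: frame=0x18 idx=3 entry=0x1B007 [P=1 RW=1 US=1 PS=0]
  L1: frame=0x1B idx=30 entry=0x1C007 [P=1 RW=1 US=1 PS=0]
  ✓ 0x1C34B  — 2 lookups
#1 VA=0x61E34B (r,kernel):
  TLB hit vpn=0x61E → PA=0x1C34B
#2 VA=0x3E19F99 (r,kernel):
  L0: frame=0x18 idx=31 entry=0x1E007 [P=1 RW=1 US=1 PS=0]
  L1: frame=0x1E idx=25 entry=0x21007 [P=1 RW=1 US=1 PS=0]
  ✓ 0x21F99  — 2 lookups
#3 VA=0x340D3AB (r,kernel):
  L0: frame=0x18 idx=26 entry=0x23007 [P=1 RW=1 US=1 PS=0]
  L1: frame=0x23 idx=13 entry=0x25007 [P=1 RW=1 US=1 PS=0]
  ✓ 0x253AB  — 2 lookups

TLB: [["0x3E19", "0x21"], ["0x340D", "0x25"]]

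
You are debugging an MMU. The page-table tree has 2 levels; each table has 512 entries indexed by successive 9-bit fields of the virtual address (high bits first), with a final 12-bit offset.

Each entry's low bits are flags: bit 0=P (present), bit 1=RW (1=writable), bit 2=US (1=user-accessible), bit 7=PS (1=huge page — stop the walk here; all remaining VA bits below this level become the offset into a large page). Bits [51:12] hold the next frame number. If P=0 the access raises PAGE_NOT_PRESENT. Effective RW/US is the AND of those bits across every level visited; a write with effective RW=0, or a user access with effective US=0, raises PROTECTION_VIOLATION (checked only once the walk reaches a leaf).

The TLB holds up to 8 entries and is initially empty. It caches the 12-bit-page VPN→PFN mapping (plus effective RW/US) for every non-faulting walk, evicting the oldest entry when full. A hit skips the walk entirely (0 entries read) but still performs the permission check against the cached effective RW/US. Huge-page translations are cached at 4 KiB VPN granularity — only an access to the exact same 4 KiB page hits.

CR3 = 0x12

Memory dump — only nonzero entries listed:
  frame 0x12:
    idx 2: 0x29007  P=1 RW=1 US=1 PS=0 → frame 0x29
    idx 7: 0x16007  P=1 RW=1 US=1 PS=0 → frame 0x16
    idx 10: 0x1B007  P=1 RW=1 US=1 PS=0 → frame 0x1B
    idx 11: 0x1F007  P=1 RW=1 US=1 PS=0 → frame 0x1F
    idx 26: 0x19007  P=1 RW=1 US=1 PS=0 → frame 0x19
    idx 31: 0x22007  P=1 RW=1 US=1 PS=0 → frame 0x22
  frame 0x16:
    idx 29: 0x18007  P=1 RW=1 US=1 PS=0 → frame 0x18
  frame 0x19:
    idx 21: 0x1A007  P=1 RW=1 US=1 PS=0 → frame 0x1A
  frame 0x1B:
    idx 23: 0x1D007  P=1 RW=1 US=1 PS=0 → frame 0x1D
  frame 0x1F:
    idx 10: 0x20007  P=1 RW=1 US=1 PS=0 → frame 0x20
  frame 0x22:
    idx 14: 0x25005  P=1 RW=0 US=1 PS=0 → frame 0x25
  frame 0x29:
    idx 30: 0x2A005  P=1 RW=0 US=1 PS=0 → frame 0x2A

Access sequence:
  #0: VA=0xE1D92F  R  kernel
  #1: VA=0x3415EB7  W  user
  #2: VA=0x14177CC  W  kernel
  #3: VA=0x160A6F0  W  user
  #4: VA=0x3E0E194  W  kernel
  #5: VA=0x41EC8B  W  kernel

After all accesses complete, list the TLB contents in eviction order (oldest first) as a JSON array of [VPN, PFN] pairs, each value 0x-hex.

Per-access translation:
#0 VA=0xE1D92F (r,kernel):
  lvl0: tbl 0x12, slot 7 ⇒ 0x16007 (P1/RW1/US1/PS0)
  lvl1: tbl 0x16, slot 29 ⇒ 0x18007 (P1/RW1/US1/PS0)
  ✓ 0x1892F  — 2 lookups
#1 VA=0x3415EB7 (w,user):
  lvl0: tbl 0x12, slot 26 ⇒ 0x19007 (P1/RW1/US1/PS0)
  lvl1: tbl 0x19, slot 21 ⇒ 0x1A007 (P1/RW1/US1/PS0)
  ✓ 0x1AEB7  — 2 lookups
#2 VA=0x14177CC (w,kernel):
  lvl0: tbl 0x12, slot 10 ⇒ 0x1B007 (P1/RW1/US1/PS0)
  lvl1: tbl 0x1B, slot 23 ⇒ 0x1D007 (P1/RW1/US1/PS0)
  ✓ 0x1D7CC  — 2 lookups
#3 VA=0x160A6F0 (w,user):
  lvl0: tbl 0x12, slot 11 ⇒ 0x1F007 (P1/RW1/US1/PS0)
  lvl1: tbl 0x1F, slot 10 ⇒ 0x20007 (P1/RW1/US1/PS0)
  ✓ 0x206F0  — 2 lookups
#4 VA=0x3E0E194 (w,kernel):
  lvl0: tbl 0x12, slot 31 ⇒ 0x22007 (P1/RW1/US1/PS0)
  lvl1: tbl 0x22, slot 14 ⇒ 0x25005 (P1/RW0/US1/PS0)
  → PROTECTION_VIOLATION  (2 entries read)
#5 VA=0x41EC8B (w,kernel):
  lvl0: tbl 0x12, slot 2 ⇒ 0x29007 (P1/RW1/US1/PS0)
  lvl1: tbl 0x29, slot 30 ⇒ 0x2A005 (P1/RW0/US1/PS0)
  → PROTECTION_VIOLATION  (2 entries read)

TLB: [["0xE1D", "0x18"], ["0x3415", "0x1A"], ["0x1417", "0x1D"], ["0x160A", "0x20"]]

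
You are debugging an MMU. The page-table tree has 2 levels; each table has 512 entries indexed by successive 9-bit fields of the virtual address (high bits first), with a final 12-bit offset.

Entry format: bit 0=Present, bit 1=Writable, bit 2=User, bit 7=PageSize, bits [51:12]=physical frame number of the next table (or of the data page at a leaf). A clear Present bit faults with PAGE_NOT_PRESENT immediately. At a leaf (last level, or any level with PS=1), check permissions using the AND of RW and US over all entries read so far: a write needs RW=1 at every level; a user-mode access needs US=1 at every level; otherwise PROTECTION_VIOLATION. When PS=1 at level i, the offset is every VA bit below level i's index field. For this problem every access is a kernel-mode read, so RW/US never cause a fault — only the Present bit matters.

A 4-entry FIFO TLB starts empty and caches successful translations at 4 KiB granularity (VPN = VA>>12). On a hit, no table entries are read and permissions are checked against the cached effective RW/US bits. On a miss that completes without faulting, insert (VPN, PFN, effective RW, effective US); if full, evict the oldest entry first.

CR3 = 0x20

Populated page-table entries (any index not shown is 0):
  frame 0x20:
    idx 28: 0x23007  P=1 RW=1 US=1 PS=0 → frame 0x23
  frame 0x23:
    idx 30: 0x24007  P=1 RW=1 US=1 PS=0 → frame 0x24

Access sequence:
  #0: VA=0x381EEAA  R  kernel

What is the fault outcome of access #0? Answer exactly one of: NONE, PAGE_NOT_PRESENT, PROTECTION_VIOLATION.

Walk each access:
#0 VA=0x381EEAA (r,kernel):
  [0] read 0x20 idx=28: raw=0x23007 flags P=1 W=1 U=1 S=0
  [1] read 0x23 idx=30: raw=0x24007 flags P=1 W=1 U=1 S=0
  ✓ 0x24EAA  — 2 lookups

Access #0 fault: NONE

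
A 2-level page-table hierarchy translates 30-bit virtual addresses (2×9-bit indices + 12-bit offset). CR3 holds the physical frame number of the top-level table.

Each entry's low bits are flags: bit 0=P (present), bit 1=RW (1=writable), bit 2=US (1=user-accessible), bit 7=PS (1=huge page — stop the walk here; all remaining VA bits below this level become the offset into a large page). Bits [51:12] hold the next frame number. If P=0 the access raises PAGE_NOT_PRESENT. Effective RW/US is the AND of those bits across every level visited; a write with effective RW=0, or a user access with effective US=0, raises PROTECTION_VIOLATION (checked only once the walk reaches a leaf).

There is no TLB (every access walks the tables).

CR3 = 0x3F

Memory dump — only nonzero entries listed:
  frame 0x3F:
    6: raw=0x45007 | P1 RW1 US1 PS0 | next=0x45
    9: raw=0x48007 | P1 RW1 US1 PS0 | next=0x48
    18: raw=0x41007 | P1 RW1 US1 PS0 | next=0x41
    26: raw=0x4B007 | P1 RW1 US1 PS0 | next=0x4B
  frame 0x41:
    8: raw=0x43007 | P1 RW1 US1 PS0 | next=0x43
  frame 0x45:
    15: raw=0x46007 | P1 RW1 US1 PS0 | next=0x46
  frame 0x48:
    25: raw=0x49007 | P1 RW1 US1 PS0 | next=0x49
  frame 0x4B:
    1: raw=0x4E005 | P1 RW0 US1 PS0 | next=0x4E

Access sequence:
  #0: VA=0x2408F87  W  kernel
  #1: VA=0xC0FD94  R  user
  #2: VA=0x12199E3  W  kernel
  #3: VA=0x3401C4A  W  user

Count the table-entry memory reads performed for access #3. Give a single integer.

Per-access translation:
#0 VA=0x2408F87 (w,kernel):
  lvl0: tbl 0x3F, slot 18 ⇒ 0x41007 (P1/RW1/US1/PS0)
  lvl1: tbl 0x41, slot 8 ⇒ 0x43007 (P1/RW1/US1/PS0)
  ⇒ phys 0x43F87  [2 reads]
#1 VA=0xC0FD94 (r,user):
  lvl0: tbl 0x3F, slot 6 ⇒ 0x45007 (P1/RW1/US1/PS0)
  lvl1: tbl 0x45, slot 15 ⇒ 0x46007 (P1/RW1/US1/PS0)
  ⇒ phys 0x46D94  [2 reads]
#2 VA=0x12199E3 (w,kernel):
  lvl0: tbl 0x3F, slot 9 ⇒ 0x48007 (P1/RW1/US1/PS0)
  lvl1: tbl 0x48, slot 25 ⇒ 0x49007 (P1/RW1/US1/PS0)
  ⇒ phys 0x499E3  [2 reads]
#3 VA=0x3401C4A (w,user):
  lvl0: tbl 0x3F, slot 26 ⇒ 0x4B007 (P1/RW1/US1/PS0)
  lvl1: tbl 0x4B, slot 1 ⇒ 0x4E005 (P1/RW0/US1/PS0)
  → PROTECTION_VIOLATION  (2 entries read)

Entries read for #3: 2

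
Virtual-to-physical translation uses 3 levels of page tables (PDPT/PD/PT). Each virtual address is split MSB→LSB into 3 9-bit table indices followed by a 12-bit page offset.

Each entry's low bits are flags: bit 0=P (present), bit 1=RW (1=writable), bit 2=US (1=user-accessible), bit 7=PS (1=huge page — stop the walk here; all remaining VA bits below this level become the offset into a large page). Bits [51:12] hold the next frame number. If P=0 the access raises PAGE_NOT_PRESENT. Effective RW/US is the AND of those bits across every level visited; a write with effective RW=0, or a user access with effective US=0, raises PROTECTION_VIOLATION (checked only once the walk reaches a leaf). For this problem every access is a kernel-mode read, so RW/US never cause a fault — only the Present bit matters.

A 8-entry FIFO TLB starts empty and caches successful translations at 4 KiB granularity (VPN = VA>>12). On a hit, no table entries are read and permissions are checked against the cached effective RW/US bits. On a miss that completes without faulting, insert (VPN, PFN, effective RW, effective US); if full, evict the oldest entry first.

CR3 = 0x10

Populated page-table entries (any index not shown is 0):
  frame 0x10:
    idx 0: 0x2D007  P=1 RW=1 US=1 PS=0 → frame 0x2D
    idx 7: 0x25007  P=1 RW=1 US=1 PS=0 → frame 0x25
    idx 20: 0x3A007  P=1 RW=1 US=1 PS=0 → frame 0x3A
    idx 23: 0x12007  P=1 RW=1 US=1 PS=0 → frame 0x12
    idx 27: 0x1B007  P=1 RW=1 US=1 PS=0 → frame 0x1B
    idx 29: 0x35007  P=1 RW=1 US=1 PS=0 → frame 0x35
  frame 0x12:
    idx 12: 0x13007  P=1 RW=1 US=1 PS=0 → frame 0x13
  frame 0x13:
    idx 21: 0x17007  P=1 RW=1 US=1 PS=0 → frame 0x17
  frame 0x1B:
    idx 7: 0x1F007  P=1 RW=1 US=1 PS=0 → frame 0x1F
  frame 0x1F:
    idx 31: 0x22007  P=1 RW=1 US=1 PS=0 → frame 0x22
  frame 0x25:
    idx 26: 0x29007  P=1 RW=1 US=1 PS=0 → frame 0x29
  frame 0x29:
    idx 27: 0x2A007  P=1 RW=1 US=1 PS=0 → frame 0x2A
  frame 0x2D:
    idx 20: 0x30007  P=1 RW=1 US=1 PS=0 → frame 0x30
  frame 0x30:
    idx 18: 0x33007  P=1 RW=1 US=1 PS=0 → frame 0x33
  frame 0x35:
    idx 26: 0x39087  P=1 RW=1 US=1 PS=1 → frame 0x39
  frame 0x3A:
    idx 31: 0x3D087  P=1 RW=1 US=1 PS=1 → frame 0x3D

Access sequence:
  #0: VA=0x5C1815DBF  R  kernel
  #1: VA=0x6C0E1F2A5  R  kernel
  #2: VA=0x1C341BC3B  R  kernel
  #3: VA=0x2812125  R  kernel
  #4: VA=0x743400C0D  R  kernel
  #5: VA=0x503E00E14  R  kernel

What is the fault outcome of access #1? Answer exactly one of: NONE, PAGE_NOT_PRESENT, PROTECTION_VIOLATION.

Trace:
#0 VA=0x5C1815DBF (r,kernel):
  [0] read 0x10 idx=23: raw=0x12007 flags P=1 W=1 U=1 S=0
  [1] read 0x12 idx=12: raw=0x13007 flags P=1 W=1 U=1 S=0
  [2] read 0x13 idx=21: raw=0x17007 flags P=1 W=1 U=1 S=0
  ✓ 0x17DBF  — 3 lookups
#1 VA=0x6C0E1F2A5 (r,kernel):
  [0] read 0x10 idx=27: raw=0x1B007 flags P=1 W=1 U=1 S=0
  [1] read 0x1B idx=7: raw=0x1F007 flags P=1 W=1 U=1 S=0
  [2] read 0x1F idx=31: raw=0x22007 flags P=1 W=1 U=1 S=0
  ✓ 0x222A5  — 3 lookups
#2 VA=0x1C341BC3B (r,kernel):
  [0] read 0x10 idx=7: raw=0x25007 flags P=1 W=1 U=1 S=0
  [1] read 0x25 idx=26: raw=0x29007 flags P=1 W=1 U=1 S=0
  [2] read 0x29 idx=27: raw=0x2A007 flags P=1 W=1 U=1 S=0
  ✓ 0x2AC3B  — 3 lookups
#3 VA=0x2812125 (r,kernel):
  [0] read 0x10 idx=0: raw=0x2D007 flags P=1 W=1 U=1 S=0
  [1] read 0x2D idx=20: raw=0x30007 flags P=1 W=1 U=1 S=0
  [2] read 0x30 idx=18: raw=0x33007 flags P=1 W=1 U=1 S=0
  ✓ 0x33125  — 3 lookups
#4 VA=0x743400C0D (r,kernel):
  [0] read 0x10 idx=29: raw=0x35007 flags P=1 W=1 U=1 S=0
  [1] read 0x35 idx=26: raw=0x39087 flags P=1 W=1 U=1 S=1
  ✓ 0x39C0D (huge @L1)  — 2 lookups
#5 VA=0x503E00E14 (r,kernel):
  [0] read 0x10 idx=20: raw=0x3A007 flags P=1 W=1 U=1 S=0
  [1] read 0x3A idx=31: raw=0x3D087 flags P=1 W=1 U=1 S=1
  ✓ 0x3DE14 (huge @L1)  — 2 lookups

Access #1 fault: NONE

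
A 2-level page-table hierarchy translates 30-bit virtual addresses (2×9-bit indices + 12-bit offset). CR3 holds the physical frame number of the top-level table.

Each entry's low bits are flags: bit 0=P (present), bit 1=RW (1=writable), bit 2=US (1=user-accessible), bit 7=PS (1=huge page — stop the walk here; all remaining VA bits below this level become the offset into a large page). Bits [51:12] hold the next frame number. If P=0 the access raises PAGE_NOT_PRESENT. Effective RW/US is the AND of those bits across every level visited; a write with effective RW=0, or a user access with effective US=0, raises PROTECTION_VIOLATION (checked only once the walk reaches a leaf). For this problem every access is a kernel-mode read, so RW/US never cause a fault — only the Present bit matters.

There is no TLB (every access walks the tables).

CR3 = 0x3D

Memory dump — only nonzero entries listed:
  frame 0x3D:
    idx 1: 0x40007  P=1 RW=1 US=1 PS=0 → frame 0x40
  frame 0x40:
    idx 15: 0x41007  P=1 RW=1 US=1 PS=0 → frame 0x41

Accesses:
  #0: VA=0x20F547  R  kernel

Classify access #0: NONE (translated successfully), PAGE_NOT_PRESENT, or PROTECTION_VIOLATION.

Per-access translation:
#0 VA=0x20F547 (r,kernel):
  [0] read 0x3D idx=1: raw=0x40007 flags P=1 W=1 U=1 S=0
  [1] read 0x40 idx=15: raw=0x41007 flags P=1 W=1 U=1 S=0
  ⇒ phys 0x41547  [2 reads]

Access #0 fault: NONE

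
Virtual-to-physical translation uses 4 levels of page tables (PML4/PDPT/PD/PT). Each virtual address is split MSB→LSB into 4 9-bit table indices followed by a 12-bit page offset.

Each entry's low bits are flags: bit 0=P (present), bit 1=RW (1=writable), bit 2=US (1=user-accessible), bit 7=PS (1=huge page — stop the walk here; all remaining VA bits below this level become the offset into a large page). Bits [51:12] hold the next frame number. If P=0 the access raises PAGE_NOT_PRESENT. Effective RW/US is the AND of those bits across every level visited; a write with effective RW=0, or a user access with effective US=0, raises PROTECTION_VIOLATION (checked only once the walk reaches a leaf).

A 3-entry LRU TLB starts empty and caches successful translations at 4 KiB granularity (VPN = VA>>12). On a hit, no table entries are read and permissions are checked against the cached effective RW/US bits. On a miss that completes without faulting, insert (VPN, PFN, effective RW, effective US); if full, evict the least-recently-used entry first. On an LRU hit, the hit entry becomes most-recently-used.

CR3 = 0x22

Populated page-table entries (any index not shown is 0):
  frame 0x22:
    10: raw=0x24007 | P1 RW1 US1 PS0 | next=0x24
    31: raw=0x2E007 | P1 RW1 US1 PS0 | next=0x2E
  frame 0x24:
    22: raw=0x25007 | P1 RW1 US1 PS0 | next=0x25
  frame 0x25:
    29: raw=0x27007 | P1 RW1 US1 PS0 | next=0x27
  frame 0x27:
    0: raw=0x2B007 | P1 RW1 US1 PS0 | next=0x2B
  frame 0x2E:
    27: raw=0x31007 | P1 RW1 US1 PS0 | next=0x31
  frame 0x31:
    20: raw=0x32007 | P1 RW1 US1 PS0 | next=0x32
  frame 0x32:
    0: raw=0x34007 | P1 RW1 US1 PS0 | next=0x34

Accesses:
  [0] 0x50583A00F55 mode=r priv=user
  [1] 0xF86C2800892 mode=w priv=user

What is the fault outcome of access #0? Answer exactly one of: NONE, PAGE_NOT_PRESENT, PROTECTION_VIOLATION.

Per-access translation:
#0 VA=0x50583A00F55 (r,user):
  [0] read 0x22 idx=10: raw=0x24007 flags P=1 W=1 U=1 S=0
  [1] read 0x24 idx=22: raw=0x25007 flags P=1 W=1 U=1 S=0
  [2] read 0x25 idx=29: raw=0x27007 flags P=1 W=1 U=1 S=0
  [3] read 0x27 idx=0: raw=0x2B007 flags P=1 W=1 U=1 S=0
  ✓ 0x2BF55  — 4 lookups
#1 VA=0xF86C2800892 (w,user):
  [0] read 0x22 idx=31: raw=0x2E007 flags P=1 W=1 U=1 S=0
  [1] read 0x2E idx=27: raw=0x31007 flags P=1 W=1 U=1 S=0
  [2] read 0x31 idx=20: raw=0x32007 flags P=1 W=1 U=1 S=0
  [3] read 0x32 idx=0: raw=0x34007 flags P=1 W=1 U=1 S=0
  ✓ 0x34892  — 4 lookups

Access #0 fault: NONE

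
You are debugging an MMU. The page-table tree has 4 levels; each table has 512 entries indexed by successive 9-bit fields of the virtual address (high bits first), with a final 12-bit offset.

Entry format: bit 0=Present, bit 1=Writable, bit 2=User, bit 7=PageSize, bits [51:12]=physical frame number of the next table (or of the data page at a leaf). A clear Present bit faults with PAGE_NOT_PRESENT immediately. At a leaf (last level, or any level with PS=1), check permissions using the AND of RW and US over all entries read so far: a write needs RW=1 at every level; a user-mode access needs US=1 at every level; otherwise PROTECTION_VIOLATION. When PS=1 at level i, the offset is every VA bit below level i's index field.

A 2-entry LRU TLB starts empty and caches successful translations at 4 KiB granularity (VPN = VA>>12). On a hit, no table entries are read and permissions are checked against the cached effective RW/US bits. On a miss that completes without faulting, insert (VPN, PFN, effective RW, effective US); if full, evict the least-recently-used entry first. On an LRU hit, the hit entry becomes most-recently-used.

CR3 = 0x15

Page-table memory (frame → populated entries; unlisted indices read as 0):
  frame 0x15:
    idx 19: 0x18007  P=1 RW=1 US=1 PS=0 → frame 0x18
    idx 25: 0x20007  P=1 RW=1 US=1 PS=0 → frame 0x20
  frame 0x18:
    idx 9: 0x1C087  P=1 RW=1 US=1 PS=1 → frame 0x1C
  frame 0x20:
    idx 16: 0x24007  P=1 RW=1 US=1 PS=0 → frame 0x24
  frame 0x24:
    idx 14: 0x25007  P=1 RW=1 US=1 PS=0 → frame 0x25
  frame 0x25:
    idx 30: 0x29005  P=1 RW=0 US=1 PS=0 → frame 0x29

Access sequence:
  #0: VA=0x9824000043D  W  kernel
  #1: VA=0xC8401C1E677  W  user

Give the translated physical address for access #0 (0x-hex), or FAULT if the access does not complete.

Trace:
#0 VA=0x9824000043D (w,kernel):
  [0] read 0x15 idx=19: raw=0x18007 flags P=1 W=1 U=1 S=0
  [1] read 0x18 idx=9: raw=0x1C087 flags P=1 W=1 U=1 S=1
  ✓ 0x1C43D (huge @L1)  — 2 lookups
#1 VA=0xC8401C1E677 (w,user):
  [0] read 0x15 idx=25: raw=0x20007 flags P=1 W=1 U=1 S=0
  [1] read 0x20 idx=16: raw=0x24007 flags P=1 W=1 U=1 S=0
  [2] read 0x24 idx=14: raw=0x25007 flags P=1 W=1 U=1 S=0
  [3] read 0x25 idx=30: raw=0x29005 flags P=1 W=0 U=1 S=0
  ⇒ fault: PROTECTION_VIOLATION  — 4 lookups

Access #0 PA: 0x1C43D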